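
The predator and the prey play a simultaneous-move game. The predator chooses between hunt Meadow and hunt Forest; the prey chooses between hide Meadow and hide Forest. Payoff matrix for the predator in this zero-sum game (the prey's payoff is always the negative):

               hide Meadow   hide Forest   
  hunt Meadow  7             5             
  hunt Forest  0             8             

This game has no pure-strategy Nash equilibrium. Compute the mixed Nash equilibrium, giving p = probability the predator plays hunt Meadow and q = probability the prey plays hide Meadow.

p = 4/5, q = 3/10

Set the prey's expected payoff from hide Meadow equal to that from hide Forest:
  the prey's expected payoff from hide Meadow: p·(-7) + (1−p)·0 = -7p
  the prey's expected payoff from hide Forest: p·(-5) + (1−p)·(-8) = 3p - 8
  -7p = 3p - 8  ⇒  -10p = -8  ⇒  p = 4/5.
The prey's mix must leave the predator indifferent between hunt Meadow and hunt Forest.
  the predator's payoff to hunt Meadow: q·7 + (1−q)·5 = 2q + 5
  the predator's payoff to hunt Forest: q·0 + (1−q)·8 = -8q + 8
  2q + 5 = -8q + 8  ⇒  10q = 3  ⇒  q = 3/10.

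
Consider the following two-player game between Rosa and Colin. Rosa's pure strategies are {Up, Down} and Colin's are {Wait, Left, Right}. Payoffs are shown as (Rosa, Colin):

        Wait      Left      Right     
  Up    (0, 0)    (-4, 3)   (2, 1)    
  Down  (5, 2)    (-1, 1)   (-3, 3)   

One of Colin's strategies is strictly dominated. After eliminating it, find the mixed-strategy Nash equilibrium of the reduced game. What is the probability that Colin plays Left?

q = 5/8

Colin's strategy Wait is strictly dominated by Right: 1 > 0 and 3 > 2. Eliminate Wait.
Rosa's indifference between Up and Down determines Colin's mixing probability q:
  Rosa's payoff to Up: q·(-4) + (1−q)·2 = -6q + 2
  Rosa's payoff to Down: q·(-1) + (1−q)·(-3) = 2q - 3
  -6q + 2 = 2q - 3  ⇒  -8q = -5  ⇒  q = 5/8.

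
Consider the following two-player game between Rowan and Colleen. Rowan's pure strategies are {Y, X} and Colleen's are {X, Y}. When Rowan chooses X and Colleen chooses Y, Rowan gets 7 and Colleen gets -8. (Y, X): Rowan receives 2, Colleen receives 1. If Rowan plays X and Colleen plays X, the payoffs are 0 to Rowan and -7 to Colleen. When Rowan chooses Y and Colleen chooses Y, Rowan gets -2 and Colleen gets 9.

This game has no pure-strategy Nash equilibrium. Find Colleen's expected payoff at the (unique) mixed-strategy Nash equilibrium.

-55/9

Rowan's mix must leave Colleen indifferent between X and Y.
  Colleen's payoff to X: p·1 + (1−p)·(-7) = 8p - 7
  Colleen's payoff to Y: p·9 + (1−p)·(-8) = 17p - 8
  8p - 7 = 17p - 8  ⇒  -9p = -1  ⇒  p = 1/9.
At equilibrium Colleen is indifferent across columns, so Colleen's payoff equals the payoff from X: (1/9)·1 + (8/9)·(-7) = -55/9.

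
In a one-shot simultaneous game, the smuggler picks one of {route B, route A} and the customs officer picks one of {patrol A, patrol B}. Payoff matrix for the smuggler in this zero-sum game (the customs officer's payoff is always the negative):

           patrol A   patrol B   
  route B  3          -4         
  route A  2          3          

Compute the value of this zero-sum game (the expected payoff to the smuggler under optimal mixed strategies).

v = 17/8

The customs officer's mix must leave the smuggler indifferent between route B and route A.
  the smuggler's expected payoff from route B: q·3 + (1−q)·(-4) = 7q - 4
  the smuggler's expected payoff from route A: q·2 + (1−q)·3 = -q + 3
  7q - 4 = -q + 3  ⇒  8q = 7  ⇒  q = 7/8.
The value is the smuggler's expected payoff against this mix (using route B): (7/8)·3 + (1/8)·(-4) = 17/8.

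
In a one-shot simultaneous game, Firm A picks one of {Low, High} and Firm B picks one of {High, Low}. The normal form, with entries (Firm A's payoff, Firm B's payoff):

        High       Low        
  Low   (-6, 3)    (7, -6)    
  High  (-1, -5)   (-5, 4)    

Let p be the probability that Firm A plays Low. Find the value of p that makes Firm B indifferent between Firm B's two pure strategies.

p = 1/2

In a mixed equilibrium Firm B is indifferent between High and Low; this condition fixes p.
  Firm B's expected payoff from High: p·3 + (1−p)·(-5) = 8p - 5
  Firm B's expected payoff from Low: p·(-6) + (1−p)·4 = -10p + 4
  8p - 5 = -10p + 4  ⇒  18p = 9  ⇒  p = 1/2.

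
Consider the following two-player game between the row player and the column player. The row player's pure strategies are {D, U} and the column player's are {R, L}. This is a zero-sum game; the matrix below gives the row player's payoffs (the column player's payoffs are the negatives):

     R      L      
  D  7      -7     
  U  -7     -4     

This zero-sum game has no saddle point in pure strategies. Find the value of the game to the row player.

For the row player to be willing to mix, the row player must be indifferent between D and U, which pins down the column player's mix.
  the row player's expected payoff from D: q·7 + (1−q)·(-7) = 14q - 7
  the row player's expected payoff from U: q·(-7) + (1−q)·(-4) = -3q - 4
  14q - 7 = -3q - 4  ⇒  17q = 3  ⇒  q = 3/17.
The value is the row player's expected payoff against this mix (using D): (3/17)·7 + (14/17)·(-7) = -77/17.

v = -77/17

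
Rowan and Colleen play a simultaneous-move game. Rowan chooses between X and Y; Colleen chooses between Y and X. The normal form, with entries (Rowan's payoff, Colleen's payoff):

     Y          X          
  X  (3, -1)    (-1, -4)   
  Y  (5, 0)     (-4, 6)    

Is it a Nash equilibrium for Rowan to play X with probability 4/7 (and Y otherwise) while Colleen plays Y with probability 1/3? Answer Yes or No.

Given Rowan's mix p = 4/7, Colleen's payoff from Y is -4/7 but from X is 2/7. Colleen strictly prefers X, so Colleen would not mix.
So the proposed profile is not a Nash equilibrium.

No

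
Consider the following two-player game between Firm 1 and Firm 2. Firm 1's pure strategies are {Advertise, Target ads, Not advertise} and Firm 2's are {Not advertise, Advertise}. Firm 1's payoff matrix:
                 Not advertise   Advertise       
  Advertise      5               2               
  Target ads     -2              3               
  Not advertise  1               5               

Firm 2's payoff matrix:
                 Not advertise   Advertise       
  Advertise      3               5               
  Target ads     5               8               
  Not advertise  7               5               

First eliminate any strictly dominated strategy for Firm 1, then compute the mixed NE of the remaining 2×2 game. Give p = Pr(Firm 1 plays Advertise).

p = 1/2

Firm 1's strategy Target ads is strictly dominated by Not advertise: 1 > -2 and 5 > 3. Eliminate Target ads.
Firm 2's indifference between Not advertise and Advertise determines Firm 1's mixing probability p:
  Firm 2's payoff to Not advertise: p·3 + (1−p)·7 = -4p + 7
  Firm 2's payoff to Advertise: p·5 + (1−p)·5 = 5
  -4p + 7 = 5  ⇒  -4p = -2  ⇒  p = 1/2.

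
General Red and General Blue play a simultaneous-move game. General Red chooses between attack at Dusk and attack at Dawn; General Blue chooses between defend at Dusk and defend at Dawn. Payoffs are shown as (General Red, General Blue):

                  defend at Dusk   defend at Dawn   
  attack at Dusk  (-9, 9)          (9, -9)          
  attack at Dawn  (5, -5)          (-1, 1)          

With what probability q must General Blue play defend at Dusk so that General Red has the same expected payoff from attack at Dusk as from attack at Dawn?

For General Red to be willing to mix, General Red must be indifferent between attack at Dusk and attack at Dawn, which pins down General Blue's mix.
  General Red's expected payoff from attack at Dusk: q·(-9) + (1−q)·9 = -18q + 9
  General Red's expected payoff from attack at Dawn: q·5 + (1−q)·(-1) = 6q - 1
  -18q + 9 = 6q - 1  ⇒  -24q = -10  ⇒  q = 5/12.

q = 5/12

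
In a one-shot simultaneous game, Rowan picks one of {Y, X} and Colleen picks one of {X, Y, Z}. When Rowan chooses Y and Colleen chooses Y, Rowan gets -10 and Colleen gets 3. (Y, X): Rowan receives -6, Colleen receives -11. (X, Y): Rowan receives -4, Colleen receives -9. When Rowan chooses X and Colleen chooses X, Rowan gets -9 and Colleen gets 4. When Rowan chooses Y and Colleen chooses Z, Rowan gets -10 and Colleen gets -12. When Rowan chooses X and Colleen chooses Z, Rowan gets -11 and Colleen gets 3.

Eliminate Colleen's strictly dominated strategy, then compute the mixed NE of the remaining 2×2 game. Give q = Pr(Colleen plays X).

Colleen's strategy Z is strictly dominated by X: -11 > -12 and 4 > 3. Eliminate Z.
Set Rowan's expected payoff from Y equal to that from X:
  Rowan's payoff to Y: q·(-6) + (1−q)·(-10) = 4q - 10
  Rowan's payoff to X: q·(-9) + (1−q)·(-4) = -5q - 4
  4q - 10 = -5q - 4  ⇒  9q = 6  ⇒  q = 2/3.

q = 2/3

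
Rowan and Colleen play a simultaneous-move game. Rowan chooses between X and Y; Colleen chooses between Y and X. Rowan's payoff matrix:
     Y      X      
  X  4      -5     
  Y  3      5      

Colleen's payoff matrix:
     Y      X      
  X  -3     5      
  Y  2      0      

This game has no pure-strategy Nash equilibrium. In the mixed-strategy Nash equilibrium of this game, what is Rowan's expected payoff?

35/11

Rowan's indifference between X and Y determines Colleen's mixing probability q:
  Rowan's payoff to X: q·4 + (1−q)·(-5) = 9q - 5
  Rowan's payoff to Y: q·3 + (1−q)·5 = -2q + 5
  9q - 5 = -2q + 5  ⇒  11q = 10  ⇒  q = 10/11.
At equilibrium Rowan is indifferent across rows, so Rowan's payoff equals the payoff from X: (10/11)·4 + (1/11)·(-5) = 35/11.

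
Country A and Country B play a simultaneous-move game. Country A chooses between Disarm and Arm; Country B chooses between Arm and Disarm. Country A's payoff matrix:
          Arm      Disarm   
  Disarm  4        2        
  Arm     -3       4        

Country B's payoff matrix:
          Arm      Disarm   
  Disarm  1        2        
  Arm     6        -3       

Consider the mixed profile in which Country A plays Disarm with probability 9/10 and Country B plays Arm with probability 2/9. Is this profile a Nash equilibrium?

Check Country B's indifference given Country A's mix p = 9/10:
  payoff from Arm = 3/2; payoff from Disarm = 3/2 — equal.
Check Country A's indifference given Country B's mix q = 2/9:
  payoff from Disarm = 22/9; payoff from Arm = 22/9 — equal.
Both players are indifferent, so neither can profitably deviate.

Yes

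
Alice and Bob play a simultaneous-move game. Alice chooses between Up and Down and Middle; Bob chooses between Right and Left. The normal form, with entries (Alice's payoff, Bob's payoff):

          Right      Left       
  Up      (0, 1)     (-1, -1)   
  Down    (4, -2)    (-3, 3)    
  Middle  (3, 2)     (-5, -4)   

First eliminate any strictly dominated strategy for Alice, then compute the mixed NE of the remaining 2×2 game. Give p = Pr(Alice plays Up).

p = 5/7

Alice's strategy Middle is strictly dominated by Down: 4 > 3 and -3 > -5. Eliminate Middle.
For Bob to be willing to mix, Bob must be indifferent between Right and Left, which pins down Alice's mix.
  Bob's payoff from Right: p·1 + (1−p)·(-2) = 3p - 2
  Bob's payoff from Left: p·(-1) + (1−p)·3 = -4p + 3
  3p - 2 = -4p + 3  ⇒  7p = 5  ⇒  p = 5/7.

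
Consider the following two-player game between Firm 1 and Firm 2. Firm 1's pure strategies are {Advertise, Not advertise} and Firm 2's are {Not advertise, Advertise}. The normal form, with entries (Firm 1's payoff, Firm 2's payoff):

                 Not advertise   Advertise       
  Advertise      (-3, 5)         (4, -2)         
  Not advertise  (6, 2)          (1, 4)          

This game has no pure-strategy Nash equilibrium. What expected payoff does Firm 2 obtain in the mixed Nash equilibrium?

Firm 1's mix must leave Firm 2 indifferent between Not advertise and Advertise.
  Firm 2's payoff to Not advertise: p·5 + (1−p)·2 = 3p + 2
  Firm 2's payoff to Advertise: p·(-2) + (1−p)·4 = -6p + 4
  3p + 2 = -6p + 4  ⇒  9p = 2  ⇒  p = 2/9.
At equilibrium Firm 2 is indifferent across columns, so Firm 2's payoff equals the payoff from Not advertise: (2/9)·5 + (7/9)·2 = 8/3.

8/3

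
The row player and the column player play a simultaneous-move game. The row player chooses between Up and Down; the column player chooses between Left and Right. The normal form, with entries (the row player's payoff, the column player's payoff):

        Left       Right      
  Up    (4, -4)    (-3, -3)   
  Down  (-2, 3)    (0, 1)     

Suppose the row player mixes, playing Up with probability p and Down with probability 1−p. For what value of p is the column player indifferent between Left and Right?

Set the column player's expected payoff from Left equal to that from Right:
  the column player's payoff to Left: p·(-4) + (1−p)·3 = -7p + 3
  the column player's payoff to Right: p·(-3) + (1−p)·1 = -4p + 1
  -7p + 3 = -4p + 1  ⇒  -3p = -2  ⇒  p = 2/3.

p = 2/3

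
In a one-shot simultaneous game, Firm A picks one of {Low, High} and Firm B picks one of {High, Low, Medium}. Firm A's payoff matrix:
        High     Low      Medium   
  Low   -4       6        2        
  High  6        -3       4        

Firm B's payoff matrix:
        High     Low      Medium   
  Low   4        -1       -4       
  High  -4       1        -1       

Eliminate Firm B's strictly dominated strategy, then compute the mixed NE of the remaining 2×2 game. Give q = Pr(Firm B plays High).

Firm B's strategy Medium is strictly dominated by Low: -1 > -4 and 1 > -1. Eliminate Medium.
Firm B's mix must leave Firm A indifferent between Low and High.
  Firm A's payoff from Low: q·(-4) + (1−q)·6 = -10q + 6
  Firm A's payoff from High: q·6 + (1−q)·(-3) = 9q - 3
  -10q + 6 = 9q - 3  ⇒  -19q = -9  ⇒  q = 9/19.

q = 9/19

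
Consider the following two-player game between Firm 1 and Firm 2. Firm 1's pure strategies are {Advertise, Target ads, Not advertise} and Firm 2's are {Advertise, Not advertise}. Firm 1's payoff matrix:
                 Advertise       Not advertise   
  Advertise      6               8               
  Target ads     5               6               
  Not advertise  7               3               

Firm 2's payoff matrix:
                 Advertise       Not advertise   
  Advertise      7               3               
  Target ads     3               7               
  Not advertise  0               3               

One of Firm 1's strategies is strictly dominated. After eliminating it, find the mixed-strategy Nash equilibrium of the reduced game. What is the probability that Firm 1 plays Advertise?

p = 3/7

Firm 1's strategy Target ads is strictly dominated by Advertise: 6 > 5 and 8 > 6. Eliminate Target ads.
Firm 2's indifference between Advertise and Not advertise determines Firm 1's mixing probability p:
  Firm 2's expected payoff from Advertise: p·7 + (1−p)·0 = 7p
  Firm 2's expected payoff from Not advertise: p·3 + (1−p)·3 = 3
  7p = 3  ⇒  7p = 3  ⇒  p = 3/7.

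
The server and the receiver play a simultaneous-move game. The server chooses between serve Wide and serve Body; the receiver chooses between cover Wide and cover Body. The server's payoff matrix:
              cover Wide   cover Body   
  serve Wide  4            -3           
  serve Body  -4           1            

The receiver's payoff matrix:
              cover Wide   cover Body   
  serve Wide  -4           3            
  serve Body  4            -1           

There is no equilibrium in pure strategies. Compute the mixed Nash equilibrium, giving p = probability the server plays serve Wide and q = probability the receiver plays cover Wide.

For the receiver to be willing to mix, the receiver must be indifferent between cover Wide and cover Body, which pins down the server's mix.
  the receiver's expected payoff from cover Wide: p·(-4) + (1−p)·4 = -8p + 4
  the receiver's expected payoff from cover Body: p·3 + (1−p)·(-1) = 4p - 1
  -8p + 4 = 4p - 1  ⇒  -12p = -5  ⇒  p = 5/12.
Set the server's expected payoff from serve Wide equal to that from serve Body:
  the server's expected payoff from serve Wide: q·4 + (1−q)·(-3) = 7q - 3
  the server's expected payoff from serve Body: q·(-4) + (1−q)·1 = -5q + 1
  7q - 3 = -5q + 1  ⇒  12q = 4  ⇒  q = 1/3.

p = 5/12, q = 1/3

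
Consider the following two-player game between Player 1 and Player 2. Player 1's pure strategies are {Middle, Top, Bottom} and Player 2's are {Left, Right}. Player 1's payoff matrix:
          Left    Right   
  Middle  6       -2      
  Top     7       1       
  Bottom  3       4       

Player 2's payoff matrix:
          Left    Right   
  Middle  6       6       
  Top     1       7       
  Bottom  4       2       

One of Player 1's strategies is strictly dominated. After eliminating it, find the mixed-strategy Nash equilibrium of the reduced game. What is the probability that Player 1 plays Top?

p = 1/4

Player 1's strategy Middle is strictly dominated by Top: 7 > 6 and 1 > -2. Eliminate Middle.
In a mixed equilibrium Player 2 is indifferent between Left and Right; this condition fixes p.
  Player 2's expected payoff from Left: p·1 + (1−p)·4 = -3p + 4
  Player 2's expected payoff from Right: p·7 + (1−p)·2 = 5p + 2
  -3p + 4 = 5p + 2  ⇒  -8p = -2  ⇒  p = 1/4.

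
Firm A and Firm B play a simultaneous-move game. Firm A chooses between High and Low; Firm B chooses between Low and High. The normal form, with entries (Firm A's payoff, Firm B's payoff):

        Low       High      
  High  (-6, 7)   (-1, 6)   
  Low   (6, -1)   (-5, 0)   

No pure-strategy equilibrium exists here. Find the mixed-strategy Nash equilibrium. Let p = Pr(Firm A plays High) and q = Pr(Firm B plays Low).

Firm A's mix must leave Firm B indifferent between Low and High.
  Firm B's expected payoff from Low: p·7 + (1−p)·(-1) = 8p - 1
  Firm B's expected payoff from High: p·6 + (1−p)·0 = 6p
  8p - 1 = 6p  ⇒  2p = 1  ⇒  p = 1/2.
Firm B's mix must leave Firm A indifferent between High and Low.
  Firm A's expected payoff from High: q·(-6) + (1−q)·(-1) = -5q - 1
  Firm A's expected payoff from Low: q·6 + (1−q)·(-5) = 11q - 5
  -5q - 1 = 11q - 5  ⇒  -16q = -4  ⇒  q = 1/4.

p = 1/2, q = 1/4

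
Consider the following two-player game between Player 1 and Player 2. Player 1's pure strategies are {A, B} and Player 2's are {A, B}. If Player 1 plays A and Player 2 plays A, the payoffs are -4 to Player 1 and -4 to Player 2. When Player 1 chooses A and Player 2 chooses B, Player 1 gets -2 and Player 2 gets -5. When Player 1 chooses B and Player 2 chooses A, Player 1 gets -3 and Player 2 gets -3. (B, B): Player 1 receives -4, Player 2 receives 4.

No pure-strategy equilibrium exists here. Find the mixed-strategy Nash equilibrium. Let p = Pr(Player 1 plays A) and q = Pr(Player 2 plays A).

p = 7/8, q = 2/3

In a mixed equilibrium Player 2 is indifferent between A and B; this condition fixes p.
  Player 2's expected payoff from A: p·(-4) + (1−p)·(-3) = -p - 3
  Player 2's expected payoff from B: p·(-5) + (1−p)·4 = -9p + 4
  -p - 3 = -9p + 4  ⇒  8p = 7  ⇒  p = 7/8.
In a mixed equilibrium Player 1 is indifferent between A and B; this condition fixes q.
  Player 1's payoff to A: q·(-4) + (1−q)·(-2) = -2q - 2
  Player 1's payoff to B: q·(-3) + (1−q)·(-4) = q - 4
  -2q - 2 = q - 4  ⇒  -3q = -2  ⇒  q = 2/3.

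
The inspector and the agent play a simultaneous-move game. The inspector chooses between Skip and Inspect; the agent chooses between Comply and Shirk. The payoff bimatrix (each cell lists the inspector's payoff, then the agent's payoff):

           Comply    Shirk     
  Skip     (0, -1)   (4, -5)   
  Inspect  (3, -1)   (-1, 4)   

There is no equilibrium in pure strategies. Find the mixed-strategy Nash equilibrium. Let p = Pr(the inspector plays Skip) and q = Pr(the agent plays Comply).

p = 5/9, q = 5/8

In a mixed equilibrium the agent is indifferent between Comply and Shirk; this condition fixes p.
  the agent's payoff from Comply: p·(-1) + (1−p)·(-1) = -1
  the agent's payoff from Shirk: p·(-5) + (1−p)·4 = -9p + 4
  -1 = -9p + 4  ⇒  9p = 5  ⇒  p = 5/9.
In a mixed equilibrium the inspector is indifferent between Skip and Inspect; this condition fixes q.
  the inspector's payoff to Skip: q·0 + (1−q)·4 = -4q + 4
  the inspector's payoff to Inspect: q·3 + (1−q)·(-1) = 4q - 1
  -4q + 4 = 4q - 1  ⇒  -8q = -5  ⇒  q = 5/8.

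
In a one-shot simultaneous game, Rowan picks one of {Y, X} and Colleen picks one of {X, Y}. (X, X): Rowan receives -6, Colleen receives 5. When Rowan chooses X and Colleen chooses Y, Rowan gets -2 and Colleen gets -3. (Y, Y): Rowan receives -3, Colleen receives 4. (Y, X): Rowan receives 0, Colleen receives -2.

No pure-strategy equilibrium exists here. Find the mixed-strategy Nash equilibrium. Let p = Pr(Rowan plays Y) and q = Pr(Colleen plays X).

In a mixed equilibrium Colleen is indifferent between X and Y; this condition fixes p.
  Colleen's payoff from X: p·(-2) + (1−p)·5 = -7p + 5
  Colleen's payoff from Y: p·4 + (1−p)·(-3) = 7p - 3
  -7p + 5 = 7p - 3  ⇒  -14p = -8  ⇒  p = 4/7.
In a mixed equilibrium Rowan is indifferent between Y and X; this condition fixes q.
  Rowan's payoff from Y: q·0 + (1−q)·(-3) = 3q - 3
  Rowan's payoff from X: q·(-6) + (1−q)·(-2) = -4q - 2
  3q - 3 = -4q - 2  ⇒  7q = 1  ⇒  q = 1/7.

p = 4/7, q = 1/7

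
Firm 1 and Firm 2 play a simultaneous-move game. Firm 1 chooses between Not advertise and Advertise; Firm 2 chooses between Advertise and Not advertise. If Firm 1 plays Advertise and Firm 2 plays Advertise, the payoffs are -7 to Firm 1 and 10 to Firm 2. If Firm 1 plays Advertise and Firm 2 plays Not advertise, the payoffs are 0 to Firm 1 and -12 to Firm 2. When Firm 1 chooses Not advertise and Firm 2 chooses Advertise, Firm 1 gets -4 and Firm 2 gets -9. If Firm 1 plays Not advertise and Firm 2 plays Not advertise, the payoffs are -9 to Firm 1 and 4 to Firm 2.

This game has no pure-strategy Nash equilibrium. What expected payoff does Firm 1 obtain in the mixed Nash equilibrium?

Firm 2's mix must leave Firm 1 indifferent between Not advertise and Advertise.
  Firm 1's payoff to Not advertise: q·(-4) + (1−q)·(-9) = 5q - 9
  Firm 1's payoff to Advertise: q·(-7) + (1−q)·0 = -7q
  5q - 9 = -7q  ⇒  12q = 9  ⇒  q = 3/4.
At equilibrium Firm 1 is indifferent across rows, so Firm 1's payoff equals the payoff from Not advertise: (3/4)·(-4) + (1/4)·(-9) = -21/4.

-21/4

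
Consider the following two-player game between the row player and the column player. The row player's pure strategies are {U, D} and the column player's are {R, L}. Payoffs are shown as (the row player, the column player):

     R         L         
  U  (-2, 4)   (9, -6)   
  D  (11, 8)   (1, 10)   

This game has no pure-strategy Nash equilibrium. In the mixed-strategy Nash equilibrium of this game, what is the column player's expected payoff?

The row player's mix must leave the column player indifferent between R and L.
  the column player's payoff to R: p·4 + (1−p)·8 = -4p + 8
  the column player's payoff to L: p·(-6) + (1−p)·10 = -16p + 10
  -4p + 8 = -16p + 10  ⇒  12p = 2  ⇒  p = 1/6.
At equilibrium the column player is indifferent across columns, so the column player's payoff equals the payoff from R: (1/6)·4 + (5/6)·8 = 22/3.

22/3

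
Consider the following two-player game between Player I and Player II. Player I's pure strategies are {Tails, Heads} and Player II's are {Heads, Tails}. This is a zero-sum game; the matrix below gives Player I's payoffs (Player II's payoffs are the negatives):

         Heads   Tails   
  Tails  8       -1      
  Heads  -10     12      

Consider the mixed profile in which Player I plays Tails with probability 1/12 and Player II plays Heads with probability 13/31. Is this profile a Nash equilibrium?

Given Player I's mix p = 1/12, Player II's payoff from Heads is 17/2 but from Tails is -131/12. Player II strictly prefers Heads, so Player II would not mix.
So the proposed profile is not a Nash equilibrium.

No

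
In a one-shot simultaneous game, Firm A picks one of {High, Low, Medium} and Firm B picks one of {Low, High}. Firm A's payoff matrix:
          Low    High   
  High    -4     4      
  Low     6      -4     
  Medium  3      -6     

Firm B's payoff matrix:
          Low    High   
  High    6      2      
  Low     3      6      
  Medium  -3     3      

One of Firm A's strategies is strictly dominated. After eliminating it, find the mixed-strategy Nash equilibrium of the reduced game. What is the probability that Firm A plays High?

p = 3/7

Firm A's strategy Medium is strictly dominated by Low: 6 > 3 and -4 > -6. Eliminate Medium.
In a mixed equilibrium Firm B is indifferent between Low and High; this condition fixes p.
  Firm B's payoff to Low: p·6 + (1−p)·3 = 3p + 3
  Firm B's payoff to High: p·2 + (1−p)·6 = -4p + 6
  3p + 3 = -4p + 6  ⇒  7p = 3  ⇒  p = 3/7.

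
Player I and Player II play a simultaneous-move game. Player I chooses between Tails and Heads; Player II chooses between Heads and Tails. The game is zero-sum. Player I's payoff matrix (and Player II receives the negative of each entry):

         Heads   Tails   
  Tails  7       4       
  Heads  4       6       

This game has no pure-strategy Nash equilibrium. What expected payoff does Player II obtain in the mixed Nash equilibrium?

-26/5

Set Player II's expected payoff from Heads equal to that from Tails:
  Player II's payoff from Heads: p·(-7) + (1−p)·(-4) = -3p - 4
  Player II's payoff from Tails: p·(-4) + (1−p)·(-6) = 2p - 6
  -3p - 4 = 2p - 6  ⇒  -5p = -2  ⇒  p = 2/5.
At equilibrium Player II is indifferent across columns, so Player II's payoff equals the payoff from Heads: (2/5)·(-7) + (3/5)·(-4) = -26/5.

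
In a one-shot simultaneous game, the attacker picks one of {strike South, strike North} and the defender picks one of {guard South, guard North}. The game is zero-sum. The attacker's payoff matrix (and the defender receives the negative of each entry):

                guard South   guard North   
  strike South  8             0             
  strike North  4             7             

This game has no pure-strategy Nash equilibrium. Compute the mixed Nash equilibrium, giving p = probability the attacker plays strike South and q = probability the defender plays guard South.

p = 3/11, q = 7/11

In a mixed equilibrium the defender is indifferent between guard South and guard North; this condition fixes p.
  the defender's payoff to guard South: p·(-8) + (1−p)·(-4) = -4p - 4
  the defender's payoff to guard North: p·0 + (1−p)·(-7) = 7p - 7
  -4p - 4 = 7p - 7  ⇒  -11p = -3  ⇒  p = 3/11.
Set the attacker's expected payoff from strike South equal to that from strike North:
  the attacker's payoff to strike South: q·8 + (1−q)·0 = 8q
  the attacker's payoff to strike North: q·4 + (1−q)·7 = -3q + 7
  8q = -3q + 7  ⇒  11q = 7  ⇒  q = 7/11.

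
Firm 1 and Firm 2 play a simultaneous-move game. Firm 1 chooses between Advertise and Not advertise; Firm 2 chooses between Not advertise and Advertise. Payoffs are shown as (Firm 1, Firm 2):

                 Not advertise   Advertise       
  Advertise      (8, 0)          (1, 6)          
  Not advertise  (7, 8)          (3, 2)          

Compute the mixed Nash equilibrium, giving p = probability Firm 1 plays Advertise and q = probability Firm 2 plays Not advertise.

Set Firm 2's expected payoff from Not advertise equal to that from Advertise:
  Firm 2's expected payoff from Not advertise: p·0 + (1−p)·8 = -8p + 8
  Firm 2's expected payoff from Advertise: p·6 + (1−p)·2 = 4p + 2
  -8p + 8 = 4p + 2  ⇒  -12p = -6  ⇒  p = 1/2.
Firm 1's indifference between Advertise and Not advertise determines Firm 2's mixing probability q:
  Firm 1's expected payoff from Advertise: q·8 + (1−q)·1 = 7q + 1
  Firm 1's expected payoff from Not advertise: q·7 + (1−q)·3 = 4q + 3
  7q + 1 = 4q + 3  ⇒  3q = 2  ⇒  q = 2/3.

p = 1/2, q = 2/3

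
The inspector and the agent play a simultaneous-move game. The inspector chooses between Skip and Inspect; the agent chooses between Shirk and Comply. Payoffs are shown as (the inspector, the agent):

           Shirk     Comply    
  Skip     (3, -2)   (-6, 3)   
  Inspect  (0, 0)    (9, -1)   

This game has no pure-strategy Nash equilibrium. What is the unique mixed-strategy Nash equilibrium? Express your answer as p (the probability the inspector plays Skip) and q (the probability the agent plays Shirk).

p = 1/6, q = 5/6

The agent's indifference between Shirk and Comply determines the inspector's mixing probability p:
  the agent's expected payoff from Shirk: p·(-2) + (1−p)·0 = -2p
  the agent's expected payoff from Comply: p·3 + (1−p)·(-1) = 4p - 1
  -2p = 4p - 1  ⇒  -6p = -1  ⇒  p = 1/6.
In a mixed equilibrium the inspector is indifferent between Skip and Inspect; this condition fixes q.
  the inspector's expected payoff from Skip: q·3 + (1−q)·(-6) = 9q - 6
  the inspector's expected payoff from Inspect: q·0 + (1−q)·9 = -9q + 9
  9q - 6 = -9q + 9  ⇒  18q = 15  ⇒  q = 5/6.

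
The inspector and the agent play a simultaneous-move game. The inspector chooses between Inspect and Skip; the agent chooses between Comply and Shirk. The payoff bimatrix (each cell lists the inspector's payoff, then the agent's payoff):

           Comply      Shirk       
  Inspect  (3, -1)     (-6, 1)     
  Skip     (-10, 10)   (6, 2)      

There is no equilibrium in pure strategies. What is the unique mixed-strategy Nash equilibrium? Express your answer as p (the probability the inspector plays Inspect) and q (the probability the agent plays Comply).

p = 4/5, q = 12/25

The inspector's mix must leave the agent indifferent between Comply and Shirk.
  the agent's payoff to Comply: p·(-1) + (1−p)·10 = -11p + 10
  the agent's payoff to Shirk: p·1 + (1−p)·2 = -p + 2
  -11p + 10 = -p + 2  ⇒  -10p = -8  ⇒  p = 4/5.
The agent's mix must leave the inspector indifferent between Inspect and Skip.
  the inspector's payoff from Inspect: q·3 + (1−q)·(-6) = 9q - 6
  the inspector's payoff from Skip: q·(-10) + (1−q)·6 = -16q + 6
  9q - 6 = -16q + 6  ⇒  25q = 12  ⇒  q = 12/25.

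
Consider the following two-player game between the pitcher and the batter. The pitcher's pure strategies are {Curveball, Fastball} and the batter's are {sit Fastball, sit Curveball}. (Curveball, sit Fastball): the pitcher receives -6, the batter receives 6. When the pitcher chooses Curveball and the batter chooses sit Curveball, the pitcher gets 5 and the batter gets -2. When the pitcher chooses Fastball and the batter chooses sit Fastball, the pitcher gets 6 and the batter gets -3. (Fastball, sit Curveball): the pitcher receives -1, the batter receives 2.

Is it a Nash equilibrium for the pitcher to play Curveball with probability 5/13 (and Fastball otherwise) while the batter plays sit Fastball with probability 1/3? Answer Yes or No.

Check the batter's indifference given the pitcher's mix p = 5/13:
  payoff from sit Fastball = 6/13; payoff from sit Curveball = 6/13 — equal.
Check the pitcher's indifference given the batter's mix q = 1/3:
  payoff from Curveball = 4/3; payoff from Fastball = 4/3 — equal.
Both players are indifferent, so neither can profitably deviate.

Yes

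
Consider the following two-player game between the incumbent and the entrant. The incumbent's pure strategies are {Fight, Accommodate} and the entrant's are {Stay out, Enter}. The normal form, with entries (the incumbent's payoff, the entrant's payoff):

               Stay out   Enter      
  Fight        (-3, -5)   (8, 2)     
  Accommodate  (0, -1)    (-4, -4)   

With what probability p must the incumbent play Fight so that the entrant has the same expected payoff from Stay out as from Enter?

The entrant's indifference between Stay out and Enter determines the incumbent's mixing probability p:
  the entrant's payoff to Stay out: p·(-5) + (1−p)·(-1) = -4p - 1
  the entrant's payoff to Enter: p·2 + (1−p)·(-4) = 6p - 4
  -4p - 1 = 6p - 4  ⇒  -10p = -3  ⇒  p = 3/10.

p = 3/10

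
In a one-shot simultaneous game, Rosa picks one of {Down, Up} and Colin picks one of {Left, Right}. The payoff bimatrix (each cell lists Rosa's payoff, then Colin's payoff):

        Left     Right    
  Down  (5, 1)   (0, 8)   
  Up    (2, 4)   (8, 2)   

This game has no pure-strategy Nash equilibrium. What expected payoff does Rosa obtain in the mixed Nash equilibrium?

Set Rosa's expected payoff from Down equal to that from Up:
  Rosa's expected payoff from Down: q·5 + (1−q)·0 = 5q
  Rosa's expected payoff from Up: q·2 + (1−q)·8 = -6q + 8
  5q = -6q + 8  ⇒  11q = 8  ⇒  q = 8/11.
At equilibrium Rosa is indifferent across rows, so Rosa's payoff equals the payoff from Down: (8/11)·5 + (3/11)·0 = 40/11.

40/11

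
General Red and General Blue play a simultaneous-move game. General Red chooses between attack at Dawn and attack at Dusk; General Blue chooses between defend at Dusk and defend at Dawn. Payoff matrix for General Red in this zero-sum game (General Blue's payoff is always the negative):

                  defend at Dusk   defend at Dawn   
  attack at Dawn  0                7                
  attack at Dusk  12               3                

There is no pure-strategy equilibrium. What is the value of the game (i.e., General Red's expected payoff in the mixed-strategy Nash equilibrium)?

For General Red to be willing to mix, General Red must be indifferent between attack at Dawn and attack at Dusk, which pins down General Blue's mix.
  General Red's expected payoff from attack at Dawn: q·0 + (1−q)·7 = -7q + 7
  General Red's expected payoff from attack at Dusk: q·12 + (1−q)·3 = 9q + 3
  -7q + 7 = 9q + 3  ⇒  -16q = -4  ⇒  q = 1/4.
The value is General Red's expected payoff against this mix (using attack at Dawn): (1/4)·0 + (3/4)·7 = 21/4.

v = 21/4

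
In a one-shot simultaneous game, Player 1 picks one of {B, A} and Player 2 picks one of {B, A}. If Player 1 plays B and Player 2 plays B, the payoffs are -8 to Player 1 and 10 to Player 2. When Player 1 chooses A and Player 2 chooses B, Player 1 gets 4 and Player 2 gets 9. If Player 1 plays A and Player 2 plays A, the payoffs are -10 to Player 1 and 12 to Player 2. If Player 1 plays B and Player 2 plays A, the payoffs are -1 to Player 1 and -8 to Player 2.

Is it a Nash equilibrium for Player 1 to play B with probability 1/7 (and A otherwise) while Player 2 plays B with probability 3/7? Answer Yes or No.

Check Player 2's indifference given Player 1's mix p = 1/7:
  payoff from B = 64/7; payoff from A = 64/7 — equal.
Check Player 1's indifference given Player 2's mix q = 3/7:
  payoff from B = -4; payoff from A = -4 — equal.
Both players are indifferent, so neither can profitably deviate.

Yes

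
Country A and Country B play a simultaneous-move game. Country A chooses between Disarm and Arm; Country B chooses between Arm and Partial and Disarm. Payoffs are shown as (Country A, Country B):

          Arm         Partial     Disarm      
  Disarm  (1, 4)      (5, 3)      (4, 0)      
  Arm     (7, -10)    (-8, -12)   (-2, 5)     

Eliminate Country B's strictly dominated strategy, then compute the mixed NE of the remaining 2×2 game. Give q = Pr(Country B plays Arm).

Country B's strategy Partial is strictly dominated by Arm: 4 > 3 and -10 > -12. Eliminate Partial.
In a mixed equilibrium Country A is indifferent between Disarm and Arm; this condition fixes q.
  Country A's payoff from Disarm: q·1 + (1−q)·4 = -3q + 4
  Country A's payoff from Arm: q·7 + (1−q)·(-2) = 9q - 2
  -3q + 4 = 9q - 2  ⇒  -12q = -6  ⇒  q = 1/2.

q = 1/2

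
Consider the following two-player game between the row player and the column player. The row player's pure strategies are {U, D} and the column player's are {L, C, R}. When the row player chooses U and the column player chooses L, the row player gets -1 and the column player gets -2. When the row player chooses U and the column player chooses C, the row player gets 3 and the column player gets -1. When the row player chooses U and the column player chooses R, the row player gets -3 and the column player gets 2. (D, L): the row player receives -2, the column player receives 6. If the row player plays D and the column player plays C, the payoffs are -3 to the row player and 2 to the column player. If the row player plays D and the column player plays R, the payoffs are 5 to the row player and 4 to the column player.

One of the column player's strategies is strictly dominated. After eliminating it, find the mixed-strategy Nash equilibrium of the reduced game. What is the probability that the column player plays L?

q = 8/9

The column player's strategy C is strictly dominated by R: 2 > -1 and 4 > 2. Eliminate C.
In a mixed equilibrium the row player is indifferent between U and D; this condition fixes q.
  the row player's payoff from U: q·(-1) + (1−q)·(-3) = 2q - 3
  the row player's payoff from D: q·(-2) + (1−q)·5 = -7q + 5
  2q - 3 = -7q + 5  ⇒  9q = 8  ⇒  q = 8/9.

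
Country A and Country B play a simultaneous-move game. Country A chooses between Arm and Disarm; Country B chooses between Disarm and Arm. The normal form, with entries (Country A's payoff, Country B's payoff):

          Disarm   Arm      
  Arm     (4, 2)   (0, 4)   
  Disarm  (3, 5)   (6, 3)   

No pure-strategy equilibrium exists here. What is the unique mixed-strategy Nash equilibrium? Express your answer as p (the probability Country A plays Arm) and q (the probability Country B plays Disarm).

In a mixed equilibrium Country B is indifferent between Disarm and Arm; this condition fixes p.
  Country B's payoff from Disarm: p·2 + (1−p)·5 = -3p + 5
  Country B's payoff from Arm: p·4 + (1−p)·3 = p + 3
  -3p + 5 = p + 3  ⇒  -4p = -2  ⇒  p = 1/2.
For Country A to be willing to mix, Country A must be indifferent between Arm and Disarm, which pins down Country B's mix.
  Country A's expected payoff from Arm: q·4 + (1−q)·0 = 4q
  Country A's expected payoff from Disarm: q·3 + (1−q)·6 = -3q + 6
  4q = -3q + 6  ⇒  7q = 6  ⇒  q = 6/7.

p = 1/2, q = 6/7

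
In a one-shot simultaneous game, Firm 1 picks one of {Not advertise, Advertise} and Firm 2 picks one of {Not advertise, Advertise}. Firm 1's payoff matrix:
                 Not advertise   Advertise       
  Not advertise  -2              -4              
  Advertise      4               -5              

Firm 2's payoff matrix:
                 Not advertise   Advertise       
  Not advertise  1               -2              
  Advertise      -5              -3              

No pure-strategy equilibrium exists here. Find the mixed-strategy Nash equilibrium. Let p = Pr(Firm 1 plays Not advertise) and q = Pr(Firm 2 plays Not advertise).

In a mixed equilibrium Firm 2 is indifferent between Not advertise and Advertise; this condition fixes p.
  Firm 2's expected payoff from Not advertise: p·1 + (1−p)·(-5) = 6p - 5
  Firm 2's expected payoff from Advertise: p·(-2) + (1−p)·(-3) = p - 3
  6p - 5 = p - 3  ⇒  5p = 2  ⇒  p = 2/5.
In a mixed equilibrium Firm 1 is indifferent between Not advertise and Advertise; this condition fixes q.
  Firm 1's payoff to Not advertise: q·(-2) + (1−q)·(-4) = 2q - 4
  Firm 1's payoff to Advertise: q·4 + (1−q)·(-5) = 9q - 5
  2q - 4 = 9q - 5  ⇒  -7q = -1  ⇒  q = 1/7.

p = 2/5, q = 1/7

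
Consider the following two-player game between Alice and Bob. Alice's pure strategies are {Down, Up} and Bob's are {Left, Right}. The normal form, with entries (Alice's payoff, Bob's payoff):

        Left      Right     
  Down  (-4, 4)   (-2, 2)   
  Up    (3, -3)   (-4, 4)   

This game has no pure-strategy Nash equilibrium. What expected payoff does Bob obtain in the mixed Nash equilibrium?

22/9

Bob's indifference between Left and Right determines Alice's mixing probability p:
  Bob's expected payoff from Left: p·4 + (1−p)·(-3) = 7p - 3
  Bob's expected payoff from Right: p·2 + (1−p)·4 = -2p + 4
  7p - 3 = -2p + 4  ⇒  9p = 7  ⇒  p = 7/9.
At equilibrium Bob is indifferent across columns, so Bob's payoff equals the payoff from Left: (7/9)·4 + (2/9)·(-3) = 22/9.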